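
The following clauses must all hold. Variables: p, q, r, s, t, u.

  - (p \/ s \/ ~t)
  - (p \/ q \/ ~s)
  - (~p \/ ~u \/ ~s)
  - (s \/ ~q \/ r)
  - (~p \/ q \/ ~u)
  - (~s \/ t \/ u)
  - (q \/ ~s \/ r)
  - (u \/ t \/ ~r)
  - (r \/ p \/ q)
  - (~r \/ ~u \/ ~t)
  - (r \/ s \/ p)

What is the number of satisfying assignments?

15

Split on s, then p.
  s=1, p=1: remaining (q,r,t,u) ∈ {(0,1,1,0); (1,0,1,0); (1,1,1,0)} — 3.
  s=1, p=0: 5 of the 16 assignments to (q,r,t,u) work.
  s=0, p=1: 5 of the 16 assignments to (q,r,t,u) work.
  s=0, p=0: remaining (q,r,t,u) ∈ {(0,1,0,1); (1,1,0,1)} — 2.
Total: 3 + 5 + 5 + 2 = 15.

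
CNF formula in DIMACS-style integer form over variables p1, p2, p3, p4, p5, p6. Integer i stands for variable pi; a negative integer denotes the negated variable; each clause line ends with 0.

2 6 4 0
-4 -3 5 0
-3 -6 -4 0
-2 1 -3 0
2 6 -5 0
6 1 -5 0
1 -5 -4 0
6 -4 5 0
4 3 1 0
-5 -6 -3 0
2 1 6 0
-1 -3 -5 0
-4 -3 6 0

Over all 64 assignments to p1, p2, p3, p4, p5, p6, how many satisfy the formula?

Case analysis on p6 and p3:
  p6=1, p3=1: remaining (p1,p2,p4,p5) ∈ {(0,0,0,0); (1,0,0,0); (1,1,0,0)} — 3.
  p6=1, p3=0: p2 free; 5 ways for (p1,p4,p5) × 2^1 = 10.
  p6=0, p3=1: remaining (p1,p2,p4,p5) ∈ {(1,1,0,0)} — 1.
  p6=0, p3=0: remaining (p1,p2,p4,p5) ∈ {(1,1,0,0); (1,1,0,1); (1,1,1,1)} — 3.
Total: 3 + 10 + 1 + 3 = 17.

17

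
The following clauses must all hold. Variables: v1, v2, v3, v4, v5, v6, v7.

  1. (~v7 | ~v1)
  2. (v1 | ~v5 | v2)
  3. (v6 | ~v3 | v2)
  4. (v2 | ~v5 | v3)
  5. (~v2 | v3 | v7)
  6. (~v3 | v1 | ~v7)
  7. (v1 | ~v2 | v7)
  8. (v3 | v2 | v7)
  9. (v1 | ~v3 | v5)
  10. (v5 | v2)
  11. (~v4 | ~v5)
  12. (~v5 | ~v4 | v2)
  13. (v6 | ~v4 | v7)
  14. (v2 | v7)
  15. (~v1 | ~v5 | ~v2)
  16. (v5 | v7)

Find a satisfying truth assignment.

Try v1 = False.
Try v2 = True.
  then v7 is forced to True.
  then v3 is forced to False.
Set v4 = True and propagate.
  then v5 is forced to False.
v6 is now unconstrained; take v6 = False.
Check each clause:
  1. (~v1 | ~v7) — ~v1 is true.
  2. (~v5 | v2 | v1) — v2 is true.
  3. (v6 | v2 | ~v3) — v2 is true.
  4. (~v5 | v3 | v2) — v2 is true.
  5. (~v2 | v3 | v7) — v7 is true.
  6. (~v7 | ~v3 | v1) — ~v3 is true.
  7. (~v2 | v1 | v7) — v7 is true.
  8. (v7 | v2 | v3) — v2 is true.
  9. (~v3 | v5 | v1) — ~v3 is true.
  10. (v5 | v2) — v2 is true.
  11. (~v4 | ~v5) — ~v5 is true.
  12. (~v5 | ~v4 | v2) — v2 is true.
  13. (v7 | v6 | ~v4) — v7 is true.
  14. (v2 | v7) — v2 is true.
  15. (~v1 | ~v2 | ~v5) — ~v5 is true.
  16. (v7 | v5) — v7 is true.

v1=F, v2=T, v3=F, v4=T, v5=F, v6=F, v7=T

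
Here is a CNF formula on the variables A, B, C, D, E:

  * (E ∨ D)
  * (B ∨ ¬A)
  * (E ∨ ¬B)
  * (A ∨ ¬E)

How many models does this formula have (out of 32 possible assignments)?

6

The models are:
  A=0 B=0 C=0 D=1 E=0
  A=0 B=0 C=1 D=1 E=0
  A=1 B=1 C=0 D=0 E=1
  A=1 B=1 C=0 D=1 E=1
  A=1 B=1 C=1 D=0 E=1
  A=1 B=1 C=1 D=1 E=1
Count: 6.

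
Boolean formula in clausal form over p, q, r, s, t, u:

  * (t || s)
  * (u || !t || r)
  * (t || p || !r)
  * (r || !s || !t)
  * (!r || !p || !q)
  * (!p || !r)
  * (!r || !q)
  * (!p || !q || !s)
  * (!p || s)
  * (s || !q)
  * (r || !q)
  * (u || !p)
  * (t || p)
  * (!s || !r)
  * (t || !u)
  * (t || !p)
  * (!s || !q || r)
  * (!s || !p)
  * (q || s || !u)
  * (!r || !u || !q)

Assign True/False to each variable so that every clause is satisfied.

p=F, q=F, r=T, s=F, t=T, u=F

Try p = False.
  then t is forced to True.
The remaining clauses are satisfied by q = False, r = True, s = False, u = False.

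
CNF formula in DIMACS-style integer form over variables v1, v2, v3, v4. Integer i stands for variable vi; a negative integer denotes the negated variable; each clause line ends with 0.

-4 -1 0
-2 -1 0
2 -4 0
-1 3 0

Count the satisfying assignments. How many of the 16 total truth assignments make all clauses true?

7

Case analysis on v1 and v2:
  v1=T, v2=T: a clause becomes empty — 0.
  v1=T, v2=F: remaining (v3,v4) ∈ {(T,F)} — 1.
  v1=F, v2=T: remaining (v3,v4) ∈ {(F,F); (F,T); (T,F); (T,T)} — 4.
  v1=F, v2=F: remaining (v3,v4) ∈ {(F,F); (T,F)} — 2.
Total: 0 + 1 + 4 + 2 = 7.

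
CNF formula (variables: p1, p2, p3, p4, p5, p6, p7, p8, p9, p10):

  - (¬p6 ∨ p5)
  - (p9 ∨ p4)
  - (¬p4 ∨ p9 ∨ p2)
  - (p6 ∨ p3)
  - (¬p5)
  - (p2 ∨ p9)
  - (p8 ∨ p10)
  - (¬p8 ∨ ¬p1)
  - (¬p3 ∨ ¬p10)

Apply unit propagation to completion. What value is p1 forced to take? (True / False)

False

Unit clause (¬p5) sets p5 = False.
From (p5 ∨ ¬p6) and p5 = False: p6 = False.
(p6 ∨ p3): since p6 = False, the clause reduces to (p3). p3 = True.
(¬p3 ∨ ¬p10) with p3 = True leaves only ¬p10, so p10 = False.
In (p10 ∨ p8), p10 is now false; p8 must hold, so p8 = True.
(¬p1 ∨ ¬p8) with p8 = True leaves only ¬p1, so p1 = False.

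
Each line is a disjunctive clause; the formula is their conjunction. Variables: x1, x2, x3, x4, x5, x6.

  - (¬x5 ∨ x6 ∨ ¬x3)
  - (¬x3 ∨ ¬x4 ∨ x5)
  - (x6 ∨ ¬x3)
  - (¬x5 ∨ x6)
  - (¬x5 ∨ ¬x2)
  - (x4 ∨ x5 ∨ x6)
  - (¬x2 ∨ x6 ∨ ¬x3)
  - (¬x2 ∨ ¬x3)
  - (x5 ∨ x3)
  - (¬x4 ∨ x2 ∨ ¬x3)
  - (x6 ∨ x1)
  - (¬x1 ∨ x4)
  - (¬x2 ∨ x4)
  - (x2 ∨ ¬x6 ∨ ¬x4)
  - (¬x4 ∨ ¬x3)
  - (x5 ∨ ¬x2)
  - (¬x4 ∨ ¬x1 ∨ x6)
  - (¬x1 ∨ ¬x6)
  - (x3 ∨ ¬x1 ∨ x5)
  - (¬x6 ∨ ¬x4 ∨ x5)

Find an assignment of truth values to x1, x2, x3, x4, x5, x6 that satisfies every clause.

x1=F, x2=F, x3=T, x4=F, x5=T, x6=T

Set x1 = False and propagate.
  then x6 is forced to True.
Try x2 = False.
  then x4 is forced to False.
Set x3 = True and propagate.
x5 is now unconstrained; take x5 = True.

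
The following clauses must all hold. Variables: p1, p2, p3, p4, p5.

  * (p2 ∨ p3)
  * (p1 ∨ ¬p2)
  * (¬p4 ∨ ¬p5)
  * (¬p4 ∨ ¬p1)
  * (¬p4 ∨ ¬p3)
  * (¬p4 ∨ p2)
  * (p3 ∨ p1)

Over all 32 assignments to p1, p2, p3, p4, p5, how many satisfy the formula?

8

Split on p4, then p1.
  p4=T, p1=T: a clause becomes empty — 0.
  p4=T, p1=F: a clause becomes empty — 0.
  p4=F, p1=T: p5 free; 3 ways for (p2,p3) × 2^1 = 6.
  p4=F, p1=F: remaining (p2,p3,p5) ∈ {(F,T,F); (F,T,T)} — 2.
Total: 0 + 0 + 6 + 2 = 8.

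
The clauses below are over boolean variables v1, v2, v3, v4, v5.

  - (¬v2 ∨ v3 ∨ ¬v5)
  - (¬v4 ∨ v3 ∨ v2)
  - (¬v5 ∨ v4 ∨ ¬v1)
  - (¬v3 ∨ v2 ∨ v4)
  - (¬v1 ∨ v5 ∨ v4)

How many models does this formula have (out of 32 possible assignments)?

Case analysis on v4 and v2:
  v4=1, v2=1: v1 free; 3 ways for (v3,v5) × 2^1 = 6.
  v4=1, v2=0: remaining (v1,v3,v5) ∈ {(0,1,0); (0,1,1); (1,1,0); (1,1,1)} — 4.
  v4=0, v2=1: remaining (v1,v3,v5) ∈ {(0,0,0); (0,1,0); (0,1,1)} — 3.
  v4=0, v2=0: remaining (v1,v3,v5) ∈ {(0,0,0); (0,0,1)} — 2.
Total: 6 + 4 + 3 + 2 = 15.

15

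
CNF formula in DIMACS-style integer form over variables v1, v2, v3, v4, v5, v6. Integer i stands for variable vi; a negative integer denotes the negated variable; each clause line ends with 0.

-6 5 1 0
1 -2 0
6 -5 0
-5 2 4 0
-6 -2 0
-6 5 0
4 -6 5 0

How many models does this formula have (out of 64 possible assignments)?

16

Case analysis on v5 and v6:
  v5=T, v6=T: remaining (v1,v2,v3,v4) ∈ {(F,F,F,T); (F,F,T,T); (T,F,F,T); (T,F,T,T)} — 4.
  v5=T, v6=F: a clause becomes empty — 0.
  v5=F, v6=T: a clause becomes empty — 0.
  v5=F, v6=F: v3, v4 free; 3 ways for (v1,v2) × 2^2 = 12.
Total: 4 + 0 + 0 + 12 = 16.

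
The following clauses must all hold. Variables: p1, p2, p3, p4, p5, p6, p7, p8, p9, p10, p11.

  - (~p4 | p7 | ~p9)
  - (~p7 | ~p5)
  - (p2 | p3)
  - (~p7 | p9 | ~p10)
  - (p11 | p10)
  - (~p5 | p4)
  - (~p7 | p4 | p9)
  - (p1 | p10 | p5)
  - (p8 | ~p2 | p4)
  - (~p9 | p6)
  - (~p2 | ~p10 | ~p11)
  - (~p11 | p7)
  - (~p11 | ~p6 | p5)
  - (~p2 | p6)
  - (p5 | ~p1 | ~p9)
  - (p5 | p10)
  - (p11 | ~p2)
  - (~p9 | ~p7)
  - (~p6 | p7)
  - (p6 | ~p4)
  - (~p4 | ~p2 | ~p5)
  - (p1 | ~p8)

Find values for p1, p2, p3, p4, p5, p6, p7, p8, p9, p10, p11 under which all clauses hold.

p1=0, p2=0, p3=1, p4=0, p5=0, p6=0, p7=0, p8=0, p9=0, p10=1, p11=0

Check each clause:
  1. (~p4 | ~p9 | p7) — ~p4 is true.
  2. (~p7 | ~p5) — ~p7 is true.
  3. (p2 | p3) — p3 is true.
  4. (~p10 | p9 | ~p7) — ~p7 is true.
  5. (p10 | p11) — p10 is true.
  6. (p4 | ~p5) — ~p5 is true.
  7. (p4 | ~p7 | p9) — ~p7 is true.
  8. (p1 | p5 | p10) — p10 is true.
  9. (p8 | p4 | ~p2) — ~p2 is true.
  10. (~p9 | p6) — ~p9 is true.
  11. (~p10 | ~p2 | ~p11) — ~p11 is true.
  12. (~p11 | p7) — ~p11 is true.
  13. (~p11 | p5 | ~p6) — ~p6 is true.
  14. (~p2 | p6) — ~p2 is true.
  15. (~p9 | p5 | ~p1) — ~p1 is true.
  16. (p5 | p10) — p10 is true.
  17. (~p2 | p11) — ~p2 is true.
  18. (~p9 | ~p7) — ~p7 is true.
  19. (~p6 | p7) — ~p6 is true.
  20. (p6 | ~p4) — ~p4 is true.
  21. (~p4 | ~p5 | ~p2) — ~p5 is true.
  22. (~p8 | p1) — ~p8 is true.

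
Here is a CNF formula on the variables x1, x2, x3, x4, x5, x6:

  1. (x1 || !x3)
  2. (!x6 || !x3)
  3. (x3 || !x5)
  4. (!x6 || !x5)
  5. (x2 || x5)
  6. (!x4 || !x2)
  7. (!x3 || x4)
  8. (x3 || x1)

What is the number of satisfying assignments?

3

Satisfying assignments:
  x1=1 x2=0 x3=1 x4=1 x5=1 x6=0
  x1=1 x2=1 x3=0 x4=0 x5=0 x6=0
  x1=1 x2=1 x3=0 x4=0 x5=0 x6=1
Count: 3.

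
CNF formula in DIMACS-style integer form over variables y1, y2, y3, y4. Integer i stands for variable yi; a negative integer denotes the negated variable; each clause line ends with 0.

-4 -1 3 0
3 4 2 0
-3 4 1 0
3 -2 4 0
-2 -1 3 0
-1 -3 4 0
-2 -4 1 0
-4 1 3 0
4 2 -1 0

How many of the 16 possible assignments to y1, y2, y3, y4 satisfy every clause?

Satisfying assignments:
  y1=F y2=F y3=T y4=T
  y1=T y2=F y3=T y4=T
  y1=T y2=T y3=T y4=T
That's 3 in total.

3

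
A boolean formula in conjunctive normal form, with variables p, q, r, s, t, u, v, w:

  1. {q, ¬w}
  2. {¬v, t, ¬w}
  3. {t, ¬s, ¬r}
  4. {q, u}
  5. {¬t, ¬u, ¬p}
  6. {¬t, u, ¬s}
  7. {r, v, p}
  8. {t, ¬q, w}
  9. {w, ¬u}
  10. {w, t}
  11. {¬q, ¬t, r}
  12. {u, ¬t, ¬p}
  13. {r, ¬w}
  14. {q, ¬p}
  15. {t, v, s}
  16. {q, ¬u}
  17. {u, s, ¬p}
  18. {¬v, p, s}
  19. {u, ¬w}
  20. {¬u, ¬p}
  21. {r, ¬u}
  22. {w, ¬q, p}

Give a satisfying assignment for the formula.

p=F, q=T, r=T, s=F, t=T, u=T, v=F, w=T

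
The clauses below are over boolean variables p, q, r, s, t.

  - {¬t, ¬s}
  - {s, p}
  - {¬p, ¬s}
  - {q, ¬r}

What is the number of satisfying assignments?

9

Case analysis on s and p:
  s=T, p=T: a clause becomes empty — 0.
  s=T, p=F: remaining (q,r,t) ∈ {(F,F,F); (T,F,F); (T,T,F)} — 3.
  s=F, p=T: t free; 3 ways for (q,r) × 2^1 = 6.
  s=F, p=F: a clause becomes empty — 0.
Total: 0 + 3 + 6 + 0 = 9.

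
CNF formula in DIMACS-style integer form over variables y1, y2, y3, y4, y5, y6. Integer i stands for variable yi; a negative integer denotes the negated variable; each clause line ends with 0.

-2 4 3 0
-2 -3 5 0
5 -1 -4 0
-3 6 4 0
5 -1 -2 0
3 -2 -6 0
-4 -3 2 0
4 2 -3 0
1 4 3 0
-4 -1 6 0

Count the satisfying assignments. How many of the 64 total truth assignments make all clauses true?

Case analysis on y3 and y4:
  y3=1, y4=1: remaining (y1,y2,y5,y6) ∈ {(0,1,1,0); (0,1,1,1); (1,1,1,1)} — 3.
  y3=1, y4=0: remaining (y1,y2,y5,y6) ∈ {(0,1,1,1); (1,1,1,1)} — 2.
  y3=0, y4=1: 7 of the 16 assignments to (y1,y2,y5,y6) work.
  y3=0, y4=0: remaining (y1,y2,y5,y6) ∈ {(1,0,0,0); (1,0,0,1); (1,0,1,0); (1,0,1,1)} — 4.
Total: 3 + 2 + 7 + 4 = 16.

16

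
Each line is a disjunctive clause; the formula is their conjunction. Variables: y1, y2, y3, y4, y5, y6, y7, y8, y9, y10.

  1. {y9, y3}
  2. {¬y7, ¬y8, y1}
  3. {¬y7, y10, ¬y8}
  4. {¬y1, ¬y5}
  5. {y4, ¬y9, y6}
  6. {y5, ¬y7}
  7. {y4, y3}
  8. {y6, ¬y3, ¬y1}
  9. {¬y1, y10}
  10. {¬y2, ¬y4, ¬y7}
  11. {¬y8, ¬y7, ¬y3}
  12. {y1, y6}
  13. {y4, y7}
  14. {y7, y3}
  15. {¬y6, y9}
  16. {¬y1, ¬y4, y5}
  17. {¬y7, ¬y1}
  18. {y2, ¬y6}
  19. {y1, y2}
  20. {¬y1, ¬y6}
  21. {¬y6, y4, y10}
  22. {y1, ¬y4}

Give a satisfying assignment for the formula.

y1=F, y2=T, y3=T, y4=F, y5=T, y6=T, y7=T, y8=F, y9=T, y10=T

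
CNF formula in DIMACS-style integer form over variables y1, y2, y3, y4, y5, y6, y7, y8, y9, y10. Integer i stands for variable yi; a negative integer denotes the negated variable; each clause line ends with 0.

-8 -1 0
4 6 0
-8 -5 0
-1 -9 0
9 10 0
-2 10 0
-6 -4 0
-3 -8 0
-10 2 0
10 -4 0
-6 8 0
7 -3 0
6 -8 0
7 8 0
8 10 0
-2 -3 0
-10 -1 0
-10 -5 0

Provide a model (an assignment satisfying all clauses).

y1=False  y2=True  y3=False  y4=True  y5=False  y6=False  y7=True  y8=False  y9=True  y10=True

Pure literal: y1 appears only negated; assign y1 = False.
y3 occurs only negated in the remaining clauses — set y3 = False.
Set y2 = True and propagate.
  then y10 is forced to True.
  then y5 is forced to False.
Set y4 = True and propagate.
  then y6 is forced to False.
  then y8 is forced to False.
  then y7 is forced to True.
y9 is now unconstrained; take y9 = True.
Check each clause:
  1. (!y8 || !y1) — !y8 is true.
  2. (y4 || y6) — y4 is true.
  3. (!y8 || !y5) — !y8 is true.
  4. (!y1 || !y9) — !y1 is true.
  5. (y10 || y9) — y9 is true.
  6. (y10 || !y2) — y10 is true.
  7. (!y6 || !y4) — !y6 is true.
  8. (!y3 || !y8) — !y8 is true.
  9. (!y10 || y2) — y2 is true.
  10. (y10 || !y4) — y10 is true.
  11. (!y6 || y8) — !y6 is true.
  12. (!y3 || y7) — !y3 is true.
  13. (!y8 || y6) — !y8 is true.
  14. (y8 || y7) — y7 is true.
  15. (y10 || y8) — y10 is true.
  16. (!y3 || !y2) — !y3 is true.
  17. (!y10 || !y1) — !y1 is true.
  18. (!y5 || !y10) — !y5 is true.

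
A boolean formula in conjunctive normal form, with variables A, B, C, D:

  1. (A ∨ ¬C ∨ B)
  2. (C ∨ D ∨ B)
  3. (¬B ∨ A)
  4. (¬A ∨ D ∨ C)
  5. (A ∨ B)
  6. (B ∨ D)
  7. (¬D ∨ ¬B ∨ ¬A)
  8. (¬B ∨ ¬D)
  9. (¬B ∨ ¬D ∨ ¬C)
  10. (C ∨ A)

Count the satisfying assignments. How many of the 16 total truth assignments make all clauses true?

3

The models are:
  A=1 B=0 C=0 D=1
  A=1 B=0 C=1 D=1
  A=1 B=1 C=1 D=0
Count: 3.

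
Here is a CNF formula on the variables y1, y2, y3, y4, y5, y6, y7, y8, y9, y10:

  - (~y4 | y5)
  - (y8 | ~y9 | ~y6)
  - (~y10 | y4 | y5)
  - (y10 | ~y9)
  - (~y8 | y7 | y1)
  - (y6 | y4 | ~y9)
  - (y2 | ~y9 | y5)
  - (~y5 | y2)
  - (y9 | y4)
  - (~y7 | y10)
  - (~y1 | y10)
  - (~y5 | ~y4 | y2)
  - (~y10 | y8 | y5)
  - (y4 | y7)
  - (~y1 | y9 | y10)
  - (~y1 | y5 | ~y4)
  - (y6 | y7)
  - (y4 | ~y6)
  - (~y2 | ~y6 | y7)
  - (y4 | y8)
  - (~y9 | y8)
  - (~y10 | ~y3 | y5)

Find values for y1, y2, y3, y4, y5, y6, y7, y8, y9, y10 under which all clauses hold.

y1 = T, y2 = T, y3 = T, y4 = T, y5 = T, y6 = F, y7 = T, y8 = F, y9 = F, y10 = T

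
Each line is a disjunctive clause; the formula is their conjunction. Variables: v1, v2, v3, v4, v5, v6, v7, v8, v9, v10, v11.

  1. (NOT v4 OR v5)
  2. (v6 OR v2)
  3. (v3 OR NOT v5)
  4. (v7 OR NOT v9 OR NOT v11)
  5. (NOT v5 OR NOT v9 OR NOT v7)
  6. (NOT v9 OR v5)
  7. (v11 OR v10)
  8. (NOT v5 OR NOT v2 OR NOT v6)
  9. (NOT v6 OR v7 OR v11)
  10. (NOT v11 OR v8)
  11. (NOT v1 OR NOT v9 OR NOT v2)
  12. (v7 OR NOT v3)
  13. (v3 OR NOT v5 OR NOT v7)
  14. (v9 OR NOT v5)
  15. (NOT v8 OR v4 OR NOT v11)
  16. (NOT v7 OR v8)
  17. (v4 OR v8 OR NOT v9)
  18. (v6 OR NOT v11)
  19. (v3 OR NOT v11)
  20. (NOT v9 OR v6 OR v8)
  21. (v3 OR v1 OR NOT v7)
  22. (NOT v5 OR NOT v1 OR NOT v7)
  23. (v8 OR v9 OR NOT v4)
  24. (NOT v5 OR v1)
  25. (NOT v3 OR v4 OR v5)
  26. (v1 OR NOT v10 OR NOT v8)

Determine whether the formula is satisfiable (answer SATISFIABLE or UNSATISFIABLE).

SATISFIABLE

Try v1 = True.
Set v2 = True and propagate.
  then v9 is forced to False.
  then v5 is forced to False.
  then v4 is forced to False.
  then v3 is forced to False.
  then v11 is forced to False.
  then v10 is forced to True.
The remaining clauses are satisfied by v6 = False, v7 = True, v8 = True.
So v1 = True, v2 = True, v3 = False, v4 = False, v5 = False, v6 = False, v7 = True, v8 = True, v9 = False, v10 = True, v11 = False is a satisfying assignment.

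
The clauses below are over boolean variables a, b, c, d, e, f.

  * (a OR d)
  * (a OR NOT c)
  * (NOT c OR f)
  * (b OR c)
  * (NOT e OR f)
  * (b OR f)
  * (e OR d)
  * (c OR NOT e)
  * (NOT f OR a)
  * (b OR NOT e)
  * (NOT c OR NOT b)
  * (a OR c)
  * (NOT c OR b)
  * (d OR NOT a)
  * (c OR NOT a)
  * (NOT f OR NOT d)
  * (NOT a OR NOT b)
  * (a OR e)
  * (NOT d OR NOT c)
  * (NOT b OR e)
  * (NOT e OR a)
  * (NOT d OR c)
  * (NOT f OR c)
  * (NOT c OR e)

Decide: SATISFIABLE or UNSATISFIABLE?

UNSATISFIABLE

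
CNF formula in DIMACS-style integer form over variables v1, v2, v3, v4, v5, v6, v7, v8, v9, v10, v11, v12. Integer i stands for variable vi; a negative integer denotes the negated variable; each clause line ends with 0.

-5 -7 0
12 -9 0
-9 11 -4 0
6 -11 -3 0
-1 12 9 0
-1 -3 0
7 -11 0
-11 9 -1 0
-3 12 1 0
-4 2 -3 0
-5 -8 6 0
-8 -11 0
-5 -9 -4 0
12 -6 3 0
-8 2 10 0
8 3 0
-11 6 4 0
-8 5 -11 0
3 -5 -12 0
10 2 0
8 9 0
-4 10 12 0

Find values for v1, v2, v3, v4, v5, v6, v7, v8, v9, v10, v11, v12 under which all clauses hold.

v1=F, v2=F, v3=F, v4=F, v5=F, v6=F, v7=T, v8=T, v9=F, v10=T, v11=F, v12=F

Check each clause:
  1. (!v5 || !v7) — !v5 is true.
  2. (!v9 || v12) — !v9 is true.
  3. (!v4 || !v9 || v11) — !v4 is true.
  4. (!v11 || !v3 || v6) — !v11 is true.
  5. (v9 || !v1 || v12) — !v1 is true.
  6. (!v1 || !v3) — !v3 is true.
  7. (!v11 || v7) — !v11 is true.
  8. (!v11 || !v1 || v9) — !v11 is true.
  9. (!v3 || v12 || v1) — !v3 is true.
  10. (v2 || !v3 || !v4) — !v4 is true.
  11. (!v8 || v6 || !v5) — !v5 is true.
  12. (!v11 || !v8) — !v11 is true.
  13. (!v9 || !v5 || !v4) — !v5 is true.
  14. (v3 || v12 || !v6) — !v6 is true.
  15. (v2 || !v8 || v10) — v10 is true.
  16. (v8 || v3) — v8 is true.
  17. (v6 || v4 || !v11) — !v11 is true.
  18. (!v8 || !v11 || v5) — !v11 is true.
  19. (!v5 || !v12 || v3) — !v5 is true.
  20. (v10 || v2) — v10 is true.
  21. (v8 || v9) — v8 is true.
  22. (v12 || !v4 || v10) — v10 is true.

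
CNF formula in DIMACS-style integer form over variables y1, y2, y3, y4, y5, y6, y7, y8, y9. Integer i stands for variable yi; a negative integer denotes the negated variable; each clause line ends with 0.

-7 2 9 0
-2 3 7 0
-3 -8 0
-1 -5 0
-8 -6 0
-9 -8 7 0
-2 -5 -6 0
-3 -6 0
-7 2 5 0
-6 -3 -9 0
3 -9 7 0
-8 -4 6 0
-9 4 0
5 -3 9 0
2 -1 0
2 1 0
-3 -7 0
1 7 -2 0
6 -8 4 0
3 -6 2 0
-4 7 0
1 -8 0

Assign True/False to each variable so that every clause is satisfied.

y1=0, y2=1, y3=0, y4=1, y5=1, y6=0, y7=1, y8=0, y9=0

y8 occurs only negated in the remaining clauses — set y8 = False.
Set y1 = False and propagate.
  then y2 is forced to True.
  then y7 is forced to True.
  then y3 is forced to False.
The remaining clauses are satisfied by y4 = True, y5 = True, y6 = False, y9 = False.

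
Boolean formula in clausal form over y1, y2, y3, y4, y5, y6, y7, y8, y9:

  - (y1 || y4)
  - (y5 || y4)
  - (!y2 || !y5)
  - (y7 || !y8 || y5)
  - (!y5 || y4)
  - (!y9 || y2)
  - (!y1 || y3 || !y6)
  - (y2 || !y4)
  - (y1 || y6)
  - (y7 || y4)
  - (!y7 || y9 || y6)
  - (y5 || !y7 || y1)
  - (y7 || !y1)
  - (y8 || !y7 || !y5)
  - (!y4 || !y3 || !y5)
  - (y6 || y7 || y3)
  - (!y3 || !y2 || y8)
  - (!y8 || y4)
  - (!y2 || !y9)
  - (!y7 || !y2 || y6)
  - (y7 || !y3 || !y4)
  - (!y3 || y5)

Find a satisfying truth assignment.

y1 = 0  y2 = 1  y3 = 0  y4 = 1  y5 = 0  y6 = 1  y7 = 0  y8 = 0  y9 = 0

Check each clause:
  1. (y1 || y4) — y4 is true.
  2. (y4 || y5) — y4 is true.
  3. (!y5 || !y2) — !y5 is true.
  4. (!y8 || y7 || y5) — !y8 is true.
  5. (!y5 || y4) — !y5 is true.
  6. (!y9 || y2) — y2 is true.
  7. (!y6 || !y1 || y3) — !y1 is true.
  8. (y2 || !y4) — y2 is true.
  9. (y6 || y1) — y6 is true.
  10. (y7 || y4) — y4 is true.
  11. (y9 || y6 || !y7) — !y7 is true.
  12. (y5 || !y7 || y1) — !y7 is true.
  13. (!y1 || y7) — !y1 is true.
  14. (y8 || !y5 || !y7) — !y7 is true.
  15. (!y5 || !y3 || !y4) — !y5 is true.
  16. (y6 || y3 || y7) — y6 is true.
  17. (y8 || !y2 || !y3) — !y3 is true.
  18. (y4 || !y8) — !y8 is true.
  19. (!y2 || !y9) — !y9 is true.
  20. (y6 || !y7 || !y2) — !y7 is true.
  21. (y7 || !y4 || !y3) — !y3 is true.
  22. (!y3 || y5) — !y3 is true.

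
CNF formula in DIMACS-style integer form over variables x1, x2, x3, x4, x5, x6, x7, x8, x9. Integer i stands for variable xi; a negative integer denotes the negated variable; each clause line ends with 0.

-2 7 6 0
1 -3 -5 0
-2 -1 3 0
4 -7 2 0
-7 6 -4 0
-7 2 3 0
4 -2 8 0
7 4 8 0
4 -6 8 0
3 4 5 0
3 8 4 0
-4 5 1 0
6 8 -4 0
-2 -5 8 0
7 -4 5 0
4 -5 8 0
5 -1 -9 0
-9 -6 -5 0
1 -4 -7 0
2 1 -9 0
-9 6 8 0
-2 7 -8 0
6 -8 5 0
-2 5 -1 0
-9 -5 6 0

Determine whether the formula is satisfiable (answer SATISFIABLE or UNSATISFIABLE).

SATISFIABLE

Pure literal: x9 appears only negated; assign x9 = False.
Branch on x1: take x1 = True.
The remaining clauses are satisfied by x2 = False, x3 = True, x4 = True, x5 = True, x6 = True, x7 = True, x8 = False.
So x1=1, x2=0, x3=1, x4=1, x5=1, x6=1, x7=1, x8=0, x9=0 is a satisfying assignment.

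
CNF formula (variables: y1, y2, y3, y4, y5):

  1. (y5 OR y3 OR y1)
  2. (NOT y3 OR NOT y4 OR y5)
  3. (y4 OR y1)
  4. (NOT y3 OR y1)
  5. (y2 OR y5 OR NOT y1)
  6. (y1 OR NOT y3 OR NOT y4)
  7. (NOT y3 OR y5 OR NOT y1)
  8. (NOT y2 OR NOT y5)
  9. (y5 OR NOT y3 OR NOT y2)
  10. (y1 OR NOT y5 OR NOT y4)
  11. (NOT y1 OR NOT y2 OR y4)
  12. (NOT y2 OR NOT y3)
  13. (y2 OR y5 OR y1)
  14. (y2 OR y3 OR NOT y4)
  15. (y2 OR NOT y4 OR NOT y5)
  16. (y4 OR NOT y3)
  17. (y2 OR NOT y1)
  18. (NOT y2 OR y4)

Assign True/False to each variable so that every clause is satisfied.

y1=True  y2=True  y3=False  y4=True  y5=False

Check each clause:
  1. (y3 OR y5 OR y1) — y1 is true.
  2. (y5 OR NOT y4 OR NOT y3) — NOT y3 is true.
  3. (y1 OR y4) — y1 is true.
  4. (NOT y3 OR y1) — y1 is true.
  5. (y2 OR NOT y1 OR y5) — y2 is true.
  6. (NOT y3 OR NOT y4 OR y1) — y1 is true.
  7. (y5 OR NOT y3 OR NOT y1) — NOT y3 is true.
  8. (NOT y2 OR NOT y5) — NOT y5 is true.
  9. (NOT y2 OR y5 OR NOT y3) — NOT y3 is true.
  10. (NOT y4 OR NOT y5 OR y1) — y1 is true.
  11. (NOT y2 OR y4 OR NOT y1) — y4 is true.
  12. (NOT y2 OR NOT y3) — NOT y3 is true.
  13. (y2 OR y5 OR y1) — y1 is true.
  14. (y2 OR y3 OR NOT y4) — y2 is true.
  15. (NOT y5 OR y2 OR NOT y4) — y2 is true.
  16. (y4 OR NOT y3) — y4 is true.
  17. (y2 OR NOT y1) — y2 is true.
  18. (NOT y2 OR y4) — y4 is true.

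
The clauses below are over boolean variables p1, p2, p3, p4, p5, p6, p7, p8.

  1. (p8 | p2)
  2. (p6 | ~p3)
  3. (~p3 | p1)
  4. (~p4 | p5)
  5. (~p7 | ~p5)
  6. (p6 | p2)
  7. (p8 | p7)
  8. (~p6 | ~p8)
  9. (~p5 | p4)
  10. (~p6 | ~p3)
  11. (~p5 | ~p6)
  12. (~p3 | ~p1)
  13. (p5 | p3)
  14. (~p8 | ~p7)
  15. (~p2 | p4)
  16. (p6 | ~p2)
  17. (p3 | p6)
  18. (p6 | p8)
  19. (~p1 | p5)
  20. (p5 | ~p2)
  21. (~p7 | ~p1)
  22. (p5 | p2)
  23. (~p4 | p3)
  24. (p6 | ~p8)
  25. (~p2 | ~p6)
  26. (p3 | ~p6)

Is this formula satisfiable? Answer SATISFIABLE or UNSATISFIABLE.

p6 = True:
  propagation gives p8=False, p2=True; an empty clause results — contradiction.
p6 = False:
  propagation gives p3=False; an empty clause results — contradiction.
Every branch closes, so no satisfying assignment exists.

UNSATISFIABLE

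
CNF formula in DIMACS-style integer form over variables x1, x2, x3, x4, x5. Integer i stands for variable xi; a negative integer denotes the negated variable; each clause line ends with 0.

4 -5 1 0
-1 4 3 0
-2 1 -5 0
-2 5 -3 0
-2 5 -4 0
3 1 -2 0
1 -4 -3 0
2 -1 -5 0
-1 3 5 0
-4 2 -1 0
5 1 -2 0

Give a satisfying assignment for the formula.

x1=1, x2=1, x3=1, x4=1, x5=1

Branch on x1: take x1 = True.
The remaining clauses are satisfied by x2 = True, x3 = True, x4 = True, x5 = True.
Every clause has at least one true literal under this assignment.
Check each clause:
  1. (x4 || !x5 || x1) — x1 is true.
  2. (x3 || x4 || !x1) — x3 is true.
  3. (x1 || !x2 || !x5) — x1 is true.
  4. (!x2 || !x3 || x5) — x5 is true.
  5. (x5 || !x2 || !x4) — x5 is true.
  6. (x3 || !x2 || x1) — x1 is true.
  7. (!x4 || x1 || !x3) — x1 is true.
  8. (!x5 || x2 || !x1) — x2 is true.
  9. (!x1 || x3 || x5) — x3 is true.
  10. (!x4 || !x1 || x2) — x2 is true.
  11. (x1 || x5 || !x2) — x1 is true.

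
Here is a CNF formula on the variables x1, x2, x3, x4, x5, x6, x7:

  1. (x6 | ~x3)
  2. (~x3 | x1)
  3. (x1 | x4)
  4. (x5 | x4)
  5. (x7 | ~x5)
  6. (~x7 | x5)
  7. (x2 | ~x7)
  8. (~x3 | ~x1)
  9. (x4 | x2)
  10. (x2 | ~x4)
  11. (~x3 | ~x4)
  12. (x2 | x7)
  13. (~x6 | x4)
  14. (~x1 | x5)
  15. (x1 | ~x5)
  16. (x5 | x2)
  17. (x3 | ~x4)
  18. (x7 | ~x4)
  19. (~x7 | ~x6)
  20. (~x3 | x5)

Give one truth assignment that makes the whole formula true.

x2 occurs only positively in the remaining clauses — set x2 = True.
Set x1 = True and propagate.
  then x3 is forced to False.
  then x5 is forced to True.
  then x7 is forced to True.
  then x4 is forced to False.
  then x6 is forced to False.
Every clause has at least one true literal under this assignment.
Check each clause:
  1. (~x3 | x6) — ~x3 is true.
  2. (~x3 | x1) — x1 is true.
  3. (x1 | x4) — x1 is true.
  4. (x4 | x5) — x5 is true.
  5. (~x5 | x7) — x7 is true.
  6. (~x7 | x5) — x5 is true.
  7. (x2 | ~x7) — x2 is true.
  8. (~x1 | ~x3) — ~x3 is true.
  9. (x2 | x4) — x2 is true.
  10. (~x4 | x2) — x2 is true.
  11. (~x3 | ~x4) — ~x4 is true.
  12. (x2 | x7) — x2 is true.
  13. (x4 | ~x6) — ~x6 is true.
  14. (x5 | ~x1) — x5 is true.
  15. (x1 | ~x5) — x1 is true.
  16. (x5 | x2) — x2 is true.
  17. (x3 | ~x4) — ~x4 is true.
  18. (~x4 | x7) — ~x4 is true.
  19. (~x7 | ~x6) — ~x6 is true.
  20. (x5 | ~x3) — ~x3 is true.

x1=True  x2=True  x3=False  x4=False  x5=True  x6=False  x7=True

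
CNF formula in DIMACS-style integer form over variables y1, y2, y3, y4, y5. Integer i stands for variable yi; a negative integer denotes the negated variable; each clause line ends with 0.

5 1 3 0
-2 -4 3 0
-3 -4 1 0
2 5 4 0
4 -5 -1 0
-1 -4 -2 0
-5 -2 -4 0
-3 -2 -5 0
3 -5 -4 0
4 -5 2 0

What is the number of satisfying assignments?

Satisfying assignments:
  y1=F y2=T y3=F y4=F y5=T
  y1=F y2=T y3=T y4=F y5=F
  y1=T y2=F y3=F y4=T y5=F
  y1=T y2=F y3=T y4=T y5=F
  y1=T y2=F y3=T y4=T y5=T
  y1=T y2=T y3=F y4=F y5=F
  y1=T y2=T y3=T y4=F y5=F
Count: 7.

7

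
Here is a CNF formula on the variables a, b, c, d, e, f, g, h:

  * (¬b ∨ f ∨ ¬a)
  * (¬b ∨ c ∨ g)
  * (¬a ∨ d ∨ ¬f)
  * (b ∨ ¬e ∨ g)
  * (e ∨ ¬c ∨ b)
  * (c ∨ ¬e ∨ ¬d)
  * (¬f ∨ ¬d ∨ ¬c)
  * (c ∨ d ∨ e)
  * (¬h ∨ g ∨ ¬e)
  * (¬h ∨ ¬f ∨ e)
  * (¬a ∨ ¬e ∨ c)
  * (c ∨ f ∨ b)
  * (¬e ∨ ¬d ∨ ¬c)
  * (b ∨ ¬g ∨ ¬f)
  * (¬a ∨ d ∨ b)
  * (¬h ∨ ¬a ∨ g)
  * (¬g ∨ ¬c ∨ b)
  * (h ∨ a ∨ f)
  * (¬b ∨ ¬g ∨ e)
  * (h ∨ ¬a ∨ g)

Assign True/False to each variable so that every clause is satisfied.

a=F  b=T  c=T  d=F  e=T  f=T  g=T  h=T

Branch on a: take a = False.
Set b = True and propagate.
For the remaining variables, c = True, d = False, e = True, f = True, g = True, h = True works.
Every clause has at least one true literal under this assignment.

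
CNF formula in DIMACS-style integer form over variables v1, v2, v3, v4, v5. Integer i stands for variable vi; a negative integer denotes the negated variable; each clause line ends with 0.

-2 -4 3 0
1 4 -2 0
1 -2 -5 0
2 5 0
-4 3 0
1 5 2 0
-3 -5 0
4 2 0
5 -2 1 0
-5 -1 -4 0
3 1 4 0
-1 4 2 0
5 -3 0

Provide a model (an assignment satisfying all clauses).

v1=True, v2=True, v3=False, v4=False, v5=True

Set v1 = True and propagate.
Branch on v2: take v2 = True.
For the remaining variables, v3 = False, v4 = False, v5 = True works.
Every clause has at least one true literal under this assignment.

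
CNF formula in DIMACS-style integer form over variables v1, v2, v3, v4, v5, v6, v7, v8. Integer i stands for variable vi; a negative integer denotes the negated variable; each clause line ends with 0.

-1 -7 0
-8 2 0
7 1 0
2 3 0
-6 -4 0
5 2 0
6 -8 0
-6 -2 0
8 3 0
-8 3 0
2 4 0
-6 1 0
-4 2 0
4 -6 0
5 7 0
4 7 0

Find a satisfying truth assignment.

Pure literal: v3 appears only positively; assign v3 = True.
Branch on v1: take v1 = False.
  then v7 is forced to True.
  then v6 is forced to False.
  then v8 is forced to False.
Set v2 = True and propagate.
v4, v5 are now unconstrained; take v4 = True, v5 = False.
Check each clause:
  1. {¬v7, ¬v1} — ¬v1 is true.
  2. {¬v8, v2} — ¬v8 is true.
  3. {v1, v7} — v7 is true.
  4. {v2, v3} — v2 is true.
  5. {¬v4, ¬v6} — ¬v6 is true.
  6. {v5, v2} — v2 is true.
  7. {v6, ¬v8} — ¬v8 is true.
  8. {¬v2, ¬v6} — ¬v6 is true.
  9. {v3, v8} — v3 is true.
  10. {v3, ¬v8} — ¬v8 is true.
  11. {v4, v2} — v2 is true.
  12. {v1, ¬v6} — ¬v6 is true.
  13. {¬v4, v2} — v2 is true.
  14. {¬v6, v4} — ¬v6 is true.
  15. {v5, v7} — v7 is true.
  16. {v7, v4} — v4 is true.

v1=0, v2=1, v3=1, v4=1, v5=0, v6=0, v7=1, v8=0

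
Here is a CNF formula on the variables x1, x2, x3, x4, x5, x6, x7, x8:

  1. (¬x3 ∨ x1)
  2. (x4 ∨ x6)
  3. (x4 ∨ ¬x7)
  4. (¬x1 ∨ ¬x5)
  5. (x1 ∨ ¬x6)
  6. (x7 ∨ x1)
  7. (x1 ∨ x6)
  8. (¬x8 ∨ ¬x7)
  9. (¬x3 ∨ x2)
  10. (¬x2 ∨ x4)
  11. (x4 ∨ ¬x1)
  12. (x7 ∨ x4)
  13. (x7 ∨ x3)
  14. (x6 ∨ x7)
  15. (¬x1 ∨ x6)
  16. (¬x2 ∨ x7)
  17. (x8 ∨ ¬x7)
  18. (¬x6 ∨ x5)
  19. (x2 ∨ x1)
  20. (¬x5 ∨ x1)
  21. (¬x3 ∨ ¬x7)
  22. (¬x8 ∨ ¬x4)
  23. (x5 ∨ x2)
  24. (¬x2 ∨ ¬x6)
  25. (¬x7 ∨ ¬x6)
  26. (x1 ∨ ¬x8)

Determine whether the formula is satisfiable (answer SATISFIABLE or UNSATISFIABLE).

UNSATISFIABLE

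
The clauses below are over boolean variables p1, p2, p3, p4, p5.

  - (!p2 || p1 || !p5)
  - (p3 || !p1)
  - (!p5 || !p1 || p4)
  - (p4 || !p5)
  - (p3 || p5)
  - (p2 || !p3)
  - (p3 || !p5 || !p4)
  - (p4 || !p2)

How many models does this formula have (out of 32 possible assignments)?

The models are:
  p1=F p2=T p3=T p4=T p5=F
  p1=T p2=T p3=T p4=T p5=F
  p1=T p2=T p3=T p4=T p5=T
Count: 3.

3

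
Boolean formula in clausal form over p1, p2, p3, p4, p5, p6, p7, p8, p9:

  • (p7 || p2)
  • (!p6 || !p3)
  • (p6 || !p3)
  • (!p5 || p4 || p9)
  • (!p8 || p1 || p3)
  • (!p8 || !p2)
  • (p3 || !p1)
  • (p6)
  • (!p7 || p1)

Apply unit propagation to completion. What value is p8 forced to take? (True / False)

False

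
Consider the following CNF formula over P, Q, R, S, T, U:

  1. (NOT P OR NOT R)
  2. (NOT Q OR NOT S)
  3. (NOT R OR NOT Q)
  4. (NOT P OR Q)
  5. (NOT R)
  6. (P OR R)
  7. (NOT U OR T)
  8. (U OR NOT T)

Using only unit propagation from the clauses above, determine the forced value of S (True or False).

False

(NOT R) stands alone — R = False.
From (P OR R) and R = False: P = True.
(NOT P OR Q) with P = True leaves only Q, so Q = True.
(NOT S OR NOT Q): since Q = True, the clause reduces to (NOT S). S = False.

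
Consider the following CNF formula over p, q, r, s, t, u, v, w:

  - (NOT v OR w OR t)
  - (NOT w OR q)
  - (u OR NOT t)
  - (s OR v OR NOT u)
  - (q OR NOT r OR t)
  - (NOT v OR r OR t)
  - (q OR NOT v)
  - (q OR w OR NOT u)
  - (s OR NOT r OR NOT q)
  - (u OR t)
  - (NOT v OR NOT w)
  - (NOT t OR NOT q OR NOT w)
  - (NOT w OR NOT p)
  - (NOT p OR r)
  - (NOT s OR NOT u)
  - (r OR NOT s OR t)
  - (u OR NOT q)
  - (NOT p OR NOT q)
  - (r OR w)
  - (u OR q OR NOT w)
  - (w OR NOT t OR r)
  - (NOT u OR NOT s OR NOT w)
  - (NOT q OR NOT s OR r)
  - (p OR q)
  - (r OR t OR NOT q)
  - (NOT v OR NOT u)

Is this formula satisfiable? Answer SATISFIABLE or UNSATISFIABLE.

UNSATISFIABLE

q = True:
  propagation gives u=True, s=False, v=True; an empty clause results — contradiction.
q = False:
  propagation gives w=False, v=False, u=False, t=False; an empty clause results — contradiction.
Every branch closes, so no satisfying assignment exists.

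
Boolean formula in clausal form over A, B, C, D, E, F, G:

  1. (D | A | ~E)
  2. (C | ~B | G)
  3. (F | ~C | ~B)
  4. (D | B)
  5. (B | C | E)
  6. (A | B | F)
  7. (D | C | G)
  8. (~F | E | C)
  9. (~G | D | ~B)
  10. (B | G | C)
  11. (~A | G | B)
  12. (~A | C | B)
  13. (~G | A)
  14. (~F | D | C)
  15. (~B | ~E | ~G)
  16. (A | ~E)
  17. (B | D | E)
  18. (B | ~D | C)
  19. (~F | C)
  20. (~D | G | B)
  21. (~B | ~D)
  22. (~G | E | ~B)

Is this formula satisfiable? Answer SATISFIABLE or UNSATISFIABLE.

Branch on A: take A = True.
Set B = False and propagate.
  then D is forced to True.
  then G is forced to True.
  then C is forced to True.
E, F are now unconstrained; take E = False, F = False.
So A=1  B=0  C=1  D=1  E=0  F=0  G=1 is a satisfying assignment.

SATISFIABLE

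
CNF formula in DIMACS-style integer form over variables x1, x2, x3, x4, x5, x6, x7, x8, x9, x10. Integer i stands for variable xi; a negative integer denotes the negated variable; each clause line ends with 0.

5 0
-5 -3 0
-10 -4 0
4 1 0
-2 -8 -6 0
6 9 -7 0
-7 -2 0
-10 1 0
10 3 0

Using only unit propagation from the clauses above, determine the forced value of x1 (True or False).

True

(x5) is a unit clause: x5 = True.
(~x5 \/ ~x3) with x5 = True leaves only ~x3, so x3 = False.
(x10 \/ x3): since x3 = False, the clause reduces to (x10). x10 = True.
(~x10 \/ ~x4) with x10 = True leaves only ~x4, so x4 = False.
From (x1 \/ x4) and x4 = False: x1 = True.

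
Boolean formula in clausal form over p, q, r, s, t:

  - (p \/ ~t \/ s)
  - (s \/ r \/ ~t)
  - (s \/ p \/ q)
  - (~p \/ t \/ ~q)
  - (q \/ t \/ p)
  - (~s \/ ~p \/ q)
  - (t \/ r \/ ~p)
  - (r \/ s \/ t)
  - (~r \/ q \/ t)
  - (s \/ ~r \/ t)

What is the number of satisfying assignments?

10

Split on t, then p.
  t=T, p=T: remaining (q,r,s) ∈ {(F,T,F); (T,F,T); (T,T,F); (T,T,T)} — 4.
  t=T, p=F: remaining (q,r,s) ∈ {(F,F,T); (F,T,T); (T,F,T); (T,T,T)} — 4.
  t=F, p=T: a clause becomes empty — 0.
  t=F, p=F: remaining (q,r,s) ∈ {(T,F,T); (T,T,T)} — 2.
Total: 4 + 4 + 0 + 2 = 10.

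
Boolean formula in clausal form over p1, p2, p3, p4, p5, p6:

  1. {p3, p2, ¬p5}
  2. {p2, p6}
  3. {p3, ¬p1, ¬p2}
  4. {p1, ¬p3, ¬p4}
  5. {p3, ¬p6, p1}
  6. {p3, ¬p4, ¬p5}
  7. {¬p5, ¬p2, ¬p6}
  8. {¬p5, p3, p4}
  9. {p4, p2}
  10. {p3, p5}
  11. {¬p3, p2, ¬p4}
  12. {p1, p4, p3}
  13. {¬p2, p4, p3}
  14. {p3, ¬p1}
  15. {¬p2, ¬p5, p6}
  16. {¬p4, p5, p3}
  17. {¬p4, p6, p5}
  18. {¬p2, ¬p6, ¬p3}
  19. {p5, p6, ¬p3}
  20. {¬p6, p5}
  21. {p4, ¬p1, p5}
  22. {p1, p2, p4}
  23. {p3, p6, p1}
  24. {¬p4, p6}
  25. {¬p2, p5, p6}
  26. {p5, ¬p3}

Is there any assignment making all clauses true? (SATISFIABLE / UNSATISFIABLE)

UNSATISFIABLE

p3 = True:
  p2 = True:
    propagation gives p6=False; an empty clause results — contradiction.
  p2 = False:
    propagation gives p6=True, p4=True; an empty clause results — contradiction.
p3 = False:
  propagation gives p5=True, p2=True, p1=False, p6=False; an empty clause results — contradiction.
Every branch closes, so no satisfying assignment exists.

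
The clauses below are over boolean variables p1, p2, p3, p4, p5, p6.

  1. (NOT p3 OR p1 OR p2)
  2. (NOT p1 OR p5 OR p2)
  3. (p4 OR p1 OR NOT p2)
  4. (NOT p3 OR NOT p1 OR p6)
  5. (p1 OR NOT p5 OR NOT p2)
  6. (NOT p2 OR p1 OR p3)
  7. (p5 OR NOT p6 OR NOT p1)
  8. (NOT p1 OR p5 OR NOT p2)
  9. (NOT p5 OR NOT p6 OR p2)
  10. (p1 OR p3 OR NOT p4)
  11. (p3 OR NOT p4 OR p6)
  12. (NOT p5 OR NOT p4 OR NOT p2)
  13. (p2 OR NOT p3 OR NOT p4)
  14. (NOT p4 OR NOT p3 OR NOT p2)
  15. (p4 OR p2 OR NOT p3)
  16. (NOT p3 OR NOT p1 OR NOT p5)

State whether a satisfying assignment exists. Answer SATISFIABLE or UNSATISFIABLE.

SATISFIABLE

Try p1 = True.
The remaining clauses are satisfied by p2 = True, p3 = False, p4 = False, p5 = True, p6 = True.
So p1 = T  p2 = T  p3 = F  p4 = F  p5 = T  p6 = T is a satisfying assignment.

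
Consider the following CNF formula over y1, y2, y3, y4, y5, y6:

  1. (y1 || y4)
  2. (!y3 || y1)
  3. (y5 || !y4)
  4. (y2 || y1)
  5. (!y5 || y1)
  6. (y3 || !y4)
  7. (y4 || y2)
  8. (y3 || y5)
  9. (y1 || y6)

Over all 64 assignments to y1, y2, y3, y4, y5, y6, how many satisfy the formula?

Split on y1, then y4.
  y1=1, y4=1: remaining (y2,y3,y5,y6) ∈ {(0,1,1,0); (0,1,1,1); (1,1,1,0); (1,1,1,1)} — 4.
  y1=1, y4=0: y6 free; 3 ways for (y2,y3,y5) × 2^1 = 6.
  y1=0, y4=1: a clause becomes empty — 0.
  y1=0, y4=0: a clause becomes empty — 0.
Total: 4 + 6 + 0 + 0 = 10.

10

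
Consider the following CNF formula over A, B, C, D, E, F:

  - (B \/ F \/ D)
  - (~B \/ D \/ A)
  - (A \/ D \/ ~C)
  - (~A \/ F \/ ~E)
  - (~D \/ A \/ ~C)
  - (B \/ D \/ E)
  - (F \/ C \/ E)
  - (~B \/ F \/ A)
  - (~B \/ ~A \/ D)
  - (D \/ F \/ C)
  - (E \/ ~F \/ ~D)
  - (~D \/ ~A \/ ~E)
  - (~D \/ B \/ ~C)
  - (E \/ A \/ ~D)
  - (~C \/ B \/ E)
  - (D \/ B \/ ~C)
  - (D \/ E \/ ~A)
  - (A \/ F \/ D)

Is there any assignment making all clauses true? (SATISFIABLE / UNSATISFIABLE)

Try A = False.
For the remaining variables, B = False, C = False, D = True, E = True, F = True works.
Every clause has at least one true literal under this assignment.
So A=False, B=False, C=False, D=True, E=True, F=True is a satisfying assignment.

SATISFIABLE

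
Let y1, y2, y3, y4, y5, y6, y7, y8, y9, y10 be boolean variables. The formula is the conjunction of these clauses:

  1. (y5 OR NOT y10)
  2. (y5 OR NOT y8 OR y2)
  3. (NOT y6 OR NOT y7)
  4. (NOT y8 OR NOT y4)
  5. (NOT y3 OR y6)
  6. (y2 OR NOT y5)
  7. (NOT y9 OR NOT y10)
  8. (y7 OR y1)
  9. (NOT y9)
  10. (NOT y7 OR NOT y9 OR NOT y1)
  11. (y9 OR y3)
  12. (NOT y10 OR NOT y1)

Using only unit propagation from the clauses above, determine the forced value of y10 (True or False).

(NOT y9) stands alone — y9 = False.
(y3 OR y9): since y9 = False, the clause reduces to (y3). y3 = True.
(NOT y3 OR y6) with y3 = True leaves only y6, so y6 = True.
(NOT y7 OR NOT y6) with y6 = True leaves only NOT y7, so y7 = False.
In (y7 OR y1), y7 is now false; y1 must hold, so y1 = True.
(NOT y10 OR NOT y1) with y1 = True leaves only NOT y10, so y10 = False.

False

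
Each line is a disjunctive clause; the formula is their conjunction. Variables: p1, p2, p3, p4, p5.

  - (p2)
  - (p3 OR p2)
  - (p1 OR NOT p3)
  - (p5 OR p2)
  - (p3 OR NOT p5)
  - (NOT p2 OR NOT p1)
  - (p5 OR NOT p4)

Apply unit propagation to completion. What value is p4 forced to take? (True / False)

(p2) stands alone — p2 = True.
In (NOT p1 OR NOT p2), NOT p2 is now false; NOT p1 must hold, so p1 = False.
(NOT p3 OR p1): since p1 = False, the clause reduces to (NOT p3). p3 = False.
In (p3 OR NOT p5), p3 is now false; NOT p5 must hold, so p5 = False.
(NOT p4 OR p5) with p5 = False leaves only NOT p4, so p4 = False.

False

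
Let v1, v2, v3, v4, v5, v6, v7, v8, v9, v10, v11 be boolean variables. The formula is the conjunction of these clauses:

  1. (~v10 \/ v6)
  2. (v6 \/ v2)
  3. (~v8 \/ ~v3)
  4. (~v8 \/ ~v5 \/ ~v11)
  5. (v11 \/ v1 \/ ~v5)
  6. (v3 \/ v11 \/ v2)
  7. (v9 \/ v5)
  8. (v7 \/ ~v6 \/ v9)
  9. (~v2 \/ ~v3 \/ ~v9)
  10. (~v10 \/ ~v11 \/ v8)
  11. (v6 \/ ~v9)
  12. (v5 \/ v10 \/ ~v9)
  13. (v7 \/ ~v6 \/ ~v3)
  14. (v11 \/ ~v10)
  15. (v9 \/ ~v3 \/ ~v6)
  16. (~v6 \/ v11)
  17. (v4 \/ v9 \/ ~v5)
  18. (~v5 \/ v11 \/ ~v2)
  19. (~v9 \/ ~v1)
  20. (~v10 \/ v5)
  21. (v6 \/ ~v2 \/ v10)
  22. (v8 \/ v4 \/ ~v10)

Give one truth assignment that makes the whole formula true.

v1=0, v2=1, v3=0, v4=1, v5=1, v6=1, v7=1, v8=0, v9=1, v10=0, v11=1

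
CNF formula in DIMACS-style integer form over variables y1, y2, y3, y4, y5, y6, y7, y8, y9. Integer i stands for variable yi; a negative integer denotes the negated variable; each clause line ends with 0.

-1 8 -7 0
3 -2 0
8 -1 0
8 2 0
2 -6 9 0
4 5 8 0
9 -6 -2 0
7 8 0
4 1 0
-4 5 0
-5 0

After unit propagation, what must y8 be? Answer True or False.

True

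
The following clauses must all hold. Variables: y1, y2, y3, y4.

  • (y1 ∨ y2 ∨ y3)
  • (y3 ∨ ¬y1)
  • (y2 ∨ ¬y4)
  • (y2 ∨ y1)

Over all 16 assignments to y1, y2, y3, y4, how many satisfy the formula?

7

The models are:
  y1=F y2=T y3=F y4=F
  y1=F y2=T y3=F y4=T
  y1=F y2=T y3=T y4=F
  y1=F y2=T y3=T y4=T
  y1=T y2=F y3=T y4=F
  y1=T y2=T y3=T y4=F
  y1=T y2=T y3=T y4=T
That's 7 in total.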